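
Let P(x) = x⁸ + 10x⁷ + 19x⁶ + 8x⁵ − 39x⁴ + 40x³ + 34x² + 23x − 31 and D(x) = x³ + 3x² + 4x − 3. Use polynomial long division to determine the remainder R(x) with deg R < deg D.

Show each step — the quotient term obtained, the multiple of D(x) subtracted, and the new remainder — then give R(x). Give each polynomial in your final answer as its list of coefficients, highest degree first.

Step 1: lead(x⁸ + 10x⁷ + 19x⁶ + 8x⁵ − 39x⁴ + 40x³ + 34x² + 23x − 31) ÷ lead(D) = x⁸ ÷ x³ = x⁵. Subtract (x⁵)·D = x⁸ + 3x⁷ + 4x⁶ − 3x⁵. Remainder: 7x⁷ + 15x⁶ + 11x⁵ − 39x⁴ + 40x³ + 34x² + 23x − 31.
Step 2: lead(7x⁷ + 15x⁶ + 11x⁵ − 39x⁴ + 40x³ + 34x² + 23x − 31) ÷ lead(D) = 7x⁷ ÷ x³ = 7x⁴. Subtract (7x⁴)·D = 7x⁷ + 21x⁶ + 28x⁵ − 21x⁴. Remainder: −6x⁶ − 17x⁵ − 18x⁴ + 40x³ + 34x² + 23x − 31.
Step 3: lead(−6x⁶ − 17x⁵ − 18x⁴ + 40x³ + 34x² + 23x − 31) ÷ lead(D) = −6x⁶ ÷ x³ = −6x³. Subtract (−6x³)·D = −6x⁶ − 18x⁵ − 24x⁴ + 18x³. Remainder: x⁵ + 6x⁴ + 22x³ + 34x² + 23x − 31.
Step 4: lead(x⁵ + 6x⁴ + 22x³ + 34x² + 23x − 31) ÷ lead(D) = x⁵ ÷ x³ = x². Subtract (x²)·D = x⁵ + 3x⁴ + 4x³ − 3x². Remainder: 3x⁴ + 18x³ + 37x² + 23x − 31.
Step 5: lead(3x⁴ + 18x³ + 37x² + 23x − 31) ÷ lead(D) = 3x⁴ ÷ x³ = 3x. Subtract (3x)·D = 3x⁴ + 9x³ + 12x² − 9x. Remainder: 9x³ + 25x² + 32x − 31.
Step 6: lead(9x³ + 25x² + 32x − 31) ÷ lead(D) = 9x³ ÷ x³ = 9. Subtract (9)·D = 9x³ + 27x² + 36x − 27. Remainder: −2x² − 4x − 4.

R = [-2, -4, -4]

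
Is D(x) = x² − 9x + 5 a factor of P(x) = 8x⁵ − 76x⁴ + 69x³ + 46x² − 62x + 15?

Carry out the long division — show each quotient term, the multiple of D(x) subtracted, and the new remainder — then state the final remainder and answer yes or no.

R(x) = 0, so D(x) is a factor of P(x). yes

Step 1: lead(8x⁵ − 76x⁴ + 69x³ + 46x² − 62x + 15) ÷ lead(D) = 8x⁵ ÷ x² = 8x³. Subtract (8x³)·D = 8x⁵ − 72x⁴ + 40x³. Remainder: −4x⁴ + 29x³ + 46x² − 62x + 15.
Step 2: lead(−4x⁴ + 29x³ + 46x² − 62x + 15) ÷ lead(D) = −4x⁴ ÷ x² = −4x². Subtract (−4x²)·D = −4x⁴ + 36x³ − 20x². Remainder: −7x³ + 66x² − 62x + 15.
Step 3: lead(−7x³ + 66x² − 62x + 15) ÷ lead(D) = −7x³ ÷ x² = −7x. Subtract (−7x)·D = −7x³ + 63x² − 35x. Remainder: 3x² − 27x + 15.
Step 4: lead(3x² − 27x + 15) ÷ lead(D) = 3x² ÷ x² = 3. Subtract (3)·D = 3x² − 27x + 15. Remainder: 0.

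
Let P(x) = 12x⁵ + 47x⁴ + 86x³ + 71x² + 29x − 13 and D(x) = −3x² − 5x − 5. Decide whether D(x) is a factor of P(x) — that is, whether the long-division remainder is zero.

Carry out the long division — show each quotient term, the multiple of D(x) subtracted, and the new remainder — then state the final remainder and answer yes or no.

R(x) = 9x + 2, so D(x) is not a factor of P(x). no

Step 1: lead(12x⁵ + 47x⁴ + 86x³ + 71x² + 29x − 13) ÷ lead(D) = 12x⁵ ÷ −3x² = −4x³. Subtract (−4x³)·D = 12x⁵ + 20x⁴ + 20x³. Remainder: 27x⁴ + 66x³ + 71x² + 29x − 13.
Step 2: lead(27x⁴ + 66x³ + 71x² + 29x − 13) ÷ lead(D) = 27x⁴ ÷ −3x² = −9x². Subtract (−9x²)·D = 27x⁴ + 45x³ + 45x². Remainder: 21x³ + 26x² + 29x − 13.
Step 3: lead(21x³ + 26x² + 29x − 13) ÷ lead(D) = 21x³ ÷ −3x² = −7x. Subtract (−7x)·D = 21x³ + 35x² + 35x. Remainder: −9x² − 6x − 13.
Step 4: lead(−9x² − 6x − 13) ÷ lead(D) = −9x² ÷ −3x² = 3. Subtract (3)·D = −9x² − 15x − 15. Remainder: 9x + 2.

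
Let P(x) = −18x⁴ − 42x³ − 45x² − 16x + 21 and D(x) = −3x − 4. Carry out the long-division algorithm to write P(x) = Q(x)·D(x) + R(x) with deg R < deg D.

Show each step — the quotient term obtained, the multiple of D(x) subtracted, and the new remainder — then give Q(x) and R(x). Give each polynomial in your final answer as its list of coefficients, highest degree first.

Q = [6, 6, 7, -4]; R = [5]

Step 1: lead(−18x⁴ − 42x³ − 45x² − 16x + 21) ÷ lead(D) = −18x⁴ ÷ −3x = 6x³. Subtract (6x³)·D = −18x⁴ − 24x³. Remainder: −18x³ − 45x² − 16x + 21.
Step 2: lead(−18x³ − 45x² − 16x + 21) ÷ lead(D) = −18x³ ÷ −3x = 6x². Subtract (6x²)·D = −18x³ − 24x². Remainder: −21x² − 16x + 21.
Step 3: lead(−21x² − 16x + 21) ÷ lead(D) = −21x² ÷ −3x = 7x. Subtract (7x)·D = −21x² − 28x. Remainder: 12x + 21.
Step 4: lead(12x + 21) ÷ lead(D) = 12x ÷ −3x = −4. Subtract (−4)·D = 12x + 16. Remainder: 5.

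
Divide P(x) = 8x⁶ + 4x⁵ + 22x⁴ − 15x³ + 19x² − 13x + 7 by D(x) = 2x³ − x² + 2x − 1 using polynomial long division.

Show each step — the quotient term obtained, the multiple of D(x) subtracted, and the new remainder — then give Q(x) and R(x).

Q(x) = 4x³ + 4x² + 9x − 5; R(x) = 6x + 2

Step 1: lead(8x⁶ + 4x⁵ + 22x⁴ − 15x³ + 19x² − 13x + 7) ÷ lead(D) = 8x⁶ ÷ 2x³ = 4x³. Subtract (4x³)·D = 8x⁶ − 4x⁵ + 8x⁴ − 4x³. Remainder: 8x⁵ + 14x⁴ − 11x³ + 19x² − 13x + 7.
Step 2: lead(8x⁵ + 14x⁴ − 11x³ + 19x² − 13x + 7) ÷ lead(D) = 8x⁵ ÷ 2x³ = 4x². Subtract (4x²)·D = 8x⁵ − 4x⁴ + 8x³ − 4x². Remainder: 18x⁴ − 19x³ + 23x² − 13x + 7.
Step 3: lead(18x⁴ − 19x³ + 23x² − 13x + 7) ÷ lead(D) = 18x⁴ ÷ 2x³ = 9x. Subtract (9x)·D = 18x⁴ − 9x³ + 18x² − 9x. Remainder: −10x³ + 5x² − 4x + 7.
Step 4: lead(−10x³ + 5x² − 4x + 7) ÷ lead(D) = −10x³ ÷ 2x³ = −5. Subtract (−5)·D = −10x³ + 5x² − 10x + 5. Remainder: 6x + 2.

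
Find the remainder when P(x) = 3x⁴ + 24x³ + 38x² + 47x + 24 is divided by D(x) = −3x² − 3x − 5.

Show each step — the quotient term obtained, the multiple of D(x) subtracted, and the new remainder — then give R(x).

Step 1: lead(3x⁴ + 24x³ + 38x² + 47x + 24) ÷ lead(D) = 3x⁴ ÷ −3x² = −x². Subtract (−x²)·D = 3x⁴ + 3x³ + 5x². Remainder: 21x³ + 33x² + 47x + 24.
Step 2: lead(21x³ + 33x² + 47x + 24) ÷ lead(D) = 21x³ ÷ −3x² = −7x. Subtract (−7x)·D = 21x³ + 21x² + 35x. Remainder: 12x² + 12x + 24.
Step 3: lead(12x² + 12x + 24) ÷ lead(D) = 12x² ÷ −3x² = −4. Subtract (−4)·D = 12x² + 12x + 20. Remainder: 4.

R(x) = 4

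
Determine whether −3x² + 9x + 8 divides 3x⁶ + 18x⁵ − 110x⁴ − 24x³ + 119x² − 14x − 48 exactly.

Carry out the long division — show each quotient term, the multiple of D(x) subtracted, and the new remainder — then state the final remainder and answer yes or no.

Step 1: lead(3x⁶ + 18x⁵ − 110x⁴ − 24x³ + 119x² − 14x − 48) ÷ lead(D) = 3x⁶ ÷ −3x² = −x⁴. Subtract (−x⁴)·D = 3x⁶ − 9x⁵ − 8x⁴. Remainder: 27x⁵ − 102x⁴ − 24x³ + 119x² − 14x − 48.
Step 2: lead(27x⁵ − 102x⁴ − 24x³ + 119x² − 14x − 48) ÷ lead(D) = 27x⁵ ÷ −3x² = −9x³. Subtract (−9x³)·D = 27x⁵ − 81x⁴ − 72x³. Remainder: −21x⁴ + 48x³ + 119x² − 14x − 48.
Step 3: lead(−21x⁴ + 48x³ + 119x² − 14x − 48) ÷ lead(D) = −21x⁴ ÷ −3x² = 7x². Subtract (7x²)·D = −21x⁴ + 63x³ + 56x². Remainder: −15x³ + 63x² − 14x − 48.
Step 4: lead(−15x³ + 63x² − 14x − 48) ÷ lead(D) = −15x³ ÷ −3x² = 5x. Subtract (5x)·D = −15x³ + 45x² + 40x. Remainder: 18x² − 54x − 48.
Step 5: lead(18x² − 54x − 48) ÷ lead(D) = 18x² ÷ −3x² = −6. Subtract (−6)·D = 18x² − 54x − 48. Remainder: 0.

R(x) = 0, so D(x) is a factor of P(x). yes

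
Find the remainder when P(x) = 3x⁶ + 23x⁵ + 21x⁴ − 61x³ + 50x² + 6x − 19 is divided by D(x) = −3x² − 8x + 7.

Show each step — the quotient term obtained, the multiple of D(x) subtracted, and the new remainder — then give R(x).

R(x) = 4x − 5

Step 1: lead(3x⁶ + 23x⁵ + 21x⁴ − 61x³ + 50x² + 6x − 19) ÷ lead(D) = 3x⁶ ÷ −3x² = −x⁴. Subtract (−x⁴)·D = 3x⁶ + 8x⁵ − 7x⁴. Remainder: 15x⁵ + 28x⁴ − 61x³ + 50x² + 6x − 19.
Step 2: lead(15x⁵ + 28x⁴ − 61x³ + 50x² + 6x − 19) ÷ lead(D) = 15x⁵ ÷ −3x² = −5x³. Subtract (−5x³)·D = 15x⁵ + 40x⁴ − 35x³. Remainder: −12x⁴ − 26x³ + 50x² + 6x − 19.
Step 3: lead(−12x⁴ − 26x³ + 50x² + 6x − 19) ÷ lead(D) = −12x⁴ ÷ −3x² = 4x². Subtract (4x²)·D = −12x⁴ − 32x³ + 28x². Remainder: 6x³ + 22x² + 6x − 19.
Step 4: lead(6x³ + 22x² + 6x − 19) ÷ lead(D) = 6x³ ÷ −3x² = −2x. Subtract (−2x)·D = 6x³ + 16x² − 14x. Remainder: 6x² + 20x − 19.
Step 5: lead(6x² + 20x − 19) ÷ lead(D) = 6x² ÷ −3x² = −2. Subtract (−2)·D = 6x² + 16x − 14. Remainder: 4x − 5.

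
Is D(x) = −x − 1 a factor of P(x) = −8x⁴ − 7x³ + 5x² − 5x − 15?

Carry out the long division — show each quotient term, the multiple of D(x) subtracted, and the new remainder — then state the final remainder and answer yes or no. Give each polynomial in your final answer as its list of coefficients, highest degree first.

R = [-6], so D(x) is not a factor of P(x). no

Step 1: lead(−8x⁴ − 7x³ + 5x² − 5x − 15) ÷ lead(D) = −8x⁴ ÷ −x = 8x³. Subtract (8x³)·D = −8x⁴ − 8x³. Remainder: x³ + 5x² − 5x − 15.
Step 2: lead(x³ + 5x² − 5x − 15) ÷ lead(D) = x³ ÷ −x = −x². Subtract (−x²)·D = x³ + x². Remainder: 4x² − 5x − 15.
Step 3: lead(4x² − 5x − 15) ÷ lead(D) = 4x² ÷ −x = −4x. Subtract (−4x)·D = 4x² + 4x. Remainder: −9x − 15.
Step 4: lead(−9x − 15) ÷ lead(D) = −9x ÷ −x = 9. Subtract (9)·D = −9x − 9. Remainder: −6.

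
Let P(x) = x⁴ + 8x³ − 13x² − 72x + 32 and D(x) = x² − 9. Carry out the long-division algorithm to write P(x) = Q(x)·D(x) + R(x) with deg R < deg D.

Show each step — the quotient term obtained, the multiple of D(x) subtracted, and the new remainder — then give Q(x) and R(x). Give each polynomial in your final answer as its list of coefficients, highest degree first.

Step 1: lead(x⁴ + 8x³ − 13x² − 72x + 32) ÷ lead(D) = x⁴ ÷ x² = x². Subtract (x²)·D = x⁴ − 9x². Remainder: 8x³ − 4x² − 72x + 32.
Step 2: lead(8x³ − 4x² − 72x + 32) ÷ lead(D) = 8x³ ÷ x² = 8x. Subtract (8x)·D = 8x³ − 72x. Remainder: −4x² + 32.
Step 3: lead(−4x² + 32) ÷ lead(D) = −4x² ÷ x² = −4. Subtract (−4)·D = −4x² + 36. Remainder: −4.

Q = [1, 8, -4]; R = [-4]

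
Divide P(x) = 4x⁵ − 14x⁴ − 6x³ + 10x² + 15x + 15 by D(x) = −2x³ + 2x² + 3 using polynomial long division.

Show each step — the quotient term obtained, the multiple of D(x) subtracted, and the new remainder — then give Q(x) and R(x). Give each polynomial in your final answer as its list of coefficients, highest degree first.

Step 1: lead(4x⁵ − 14x⁴ − 6x³ + 10x² + 15x + 15) ÷ lead(D) = 4x⁵ ÷ −2x³ = −2x². Subtract (−2x²)·D = 4x⁵ − 4x⁴ − 6x². Remainder: −10x⁴ − 6x³ + 16x² + 15x + 15.
Step 2: lead(−10x⁴ − 6x³ + 16x² + 15x + 15) ÷ lead(D) = −10x⁴ ÷ −2x³ = 5x. Subtract (5x)·D = −10x⁴ + 10x³ + 15x. Remainder: −16x³ + 16x² + 15.
Step 3: lead(−16x³ + 16x² + 15) ÷ lead(D) = −16x³ ÷ −2x³ = 8. Subtract (8)·D = −16x³ + 16x² + 24. Remainder: −9.

Q = [-2, 5, 8]; R = [-9]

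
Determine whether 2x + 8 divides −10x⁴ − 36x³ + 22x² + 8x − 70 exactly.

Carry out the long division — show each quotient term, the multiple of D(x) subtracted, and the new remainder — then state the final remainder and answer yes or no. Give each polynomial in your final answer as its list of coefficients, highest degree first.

Step 1: lead(−10x⁴ − 36x³ + 22x² + 8x − 70) ÷ lead(D) = −10x⁴ ÷ 2x = −5x³. Subtract (−5x³)·D = −10x⁴ − 40x³. Remainder: 4x³ + 22x² + 8x − 70.
Step 2: lead(4x³ + 22x² + 8x − 70) ÷ lead(D) = 4x³ ÷ 2x = 2x². Subtract (2x²)·D = 4x³ + 16x². Remainder: 6x² + 8x − 70.
Step 3: lead(6x² + 8x − 70) ÷ lead(D) = 6x² ÷ 2x = 3x. Subtract (3x)·D = 6x² + 24x. Remainder: −16x − 70.
Step 4: lead(−16x − 70) ÷ lead(D) = −16x ÷ 2x = −8. Subtract (−8)·D = −16x − 64. Remainder: −6.

R = [-6], so D(x) is not a factor of P(x). no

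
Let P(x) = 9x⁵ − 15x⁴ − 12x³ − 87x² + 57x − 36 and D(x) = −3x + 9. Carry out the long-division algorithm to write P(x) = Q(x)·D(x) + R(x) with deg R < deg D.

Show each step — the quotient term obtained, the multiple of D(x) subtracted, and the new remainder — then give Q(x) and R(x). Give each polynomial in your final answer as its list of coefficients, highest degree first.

Q = [-3, -4, -8, 5, -4]; R = [0]

Step 1: lead(9x⁵ − 15x⁴ − 12x³ − 87x² + 57x − 36) ÷ lead(D) = 9x⁵ ÷ −3x = −3x⁴. Subtract (−3x⁴)·D = 9x⁵ − 27x⁴. Remainder: 12x⁴ − 12x³ − 87x² + 57x − 36.
Step 2: lead(12x⁴ − 12x³ − 87x² + 57x − 36) ÷ lead(D) = 12x⁴ ÷ −3x = −4x³. Subtract (−4x³)·D = 12x⁴ − 36x³. Remainder: 24x³ − 87x² + 57x − 36.
Step 3: lead(24x³ − 87x² + 57x − 36) ÷ lead(D) = 24x³ ÷ −3x = −8x². Subtract (−8x²)·D = 24x³ − 72x². Remainder: −15x² + 57x − 36.
Step 4: lead(−15x² + 57x − 36) ÷ lead(D) = −15x² ÷ −3x = 5x. Subtract (5x)·D = −15x² + 45x. Remainder: 12x − 36.
Step 5: lead(12x − 36) ÷ lead(D) = 12x ÷ −3x = −4. Subtract (−4)·D = 12x − 36. Remainder: 0.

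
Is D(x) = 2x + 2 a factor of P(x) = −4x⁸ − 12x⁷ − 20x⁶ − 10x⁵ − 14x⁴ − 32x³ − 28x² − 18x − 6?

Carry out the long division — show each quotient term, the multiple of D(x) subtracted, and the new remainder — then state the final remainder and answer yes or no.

Step 1: lead(−4x⁸ − 12x⁷ − 20x⁶ − 10x⁵ − 14x⁴ − 32x³ − 28x² − 18x − 6) ÷ lead(D) = −4x⁸ ÷ 2x = −2x⁷. Subtract (−2x⁷)·D = −4x⁸ − 4x⁷. Remainder: −8x⁷ − 20x⁶ − 10x⁵ − 14x⁴ − 32x³ − 28x² − 18x − 6.
Step 2: lead(−8x⁷ − 20x⁶ − 10x⁵ − 14x⁴ − 32x³ − 28x² − 18x − 6) ÷ lead(D) = −8x⁷ ÷ 2x = −4x⁶. Subtract (−4x⁶)·D = −8x⁷ − 8x⁶. Remainder: −12x⁶ − 10x⁵ − 14x⁴ − 32x³ − 28x² − 18x − 6.
Step 3: lead(−12x⁶ − 10x⁵ − 14x⁴ − 32x³ − 28x² − 18x − 6) ÷ lead(D) = −12x⁶ ÷ 2x = −6x⁵. Subtract (−6x⁵)·D = −12x⁶ − 12x⁵. Remainder: 2x⁵ − 14x⁴ − 32x³ − 28x² − 18x − 6.
Step 4: lead(2x⁵ − 14x⁴ − 32x³ − 28x² − 18x − 6) ÷ lead(D) = 2x⁵ ÷ 2x = x⁴. Subtract (x⁴)·D = 2x⁵ + 2x⁴. Remainder: −16x⁴ − 32x³ − 28x² − 18x − 6.
Step 5: lead(−16x⁴ − 32x³ − 28x² − 18x − 6) ÷ lead(D) = −16x⁴ ÷ 2x = −8x³. Subtract (−8x³)·D = −16x⁴ − 16x³. Remainder: −16x³ − 28x² − 18x − 6.
Step 6: lead(−16x³ − 28x² − 18x − 6) ÷ lead(D) = −16x³ ÷ 2x = −8x². Subtract (−8x²)·D = −16x³ − 16x². Remainder: −12x² − 18x − 6.
Step 7: lead(−12x² − 18x − 6) ÷ lead(D) = −12x² ÷ 2x = −6x. Subtract (−6x)·D = −12x² − 12x. Remainder: −6x − 6.
Step 8: lead(−6x − 6) ÷ lead(D) = −6x ÷ 2x = −3. Subtract (−3)·D = −6x − 6. Remainder: 0.

R(x) = 0, so D(x) is a factor of P(x). yes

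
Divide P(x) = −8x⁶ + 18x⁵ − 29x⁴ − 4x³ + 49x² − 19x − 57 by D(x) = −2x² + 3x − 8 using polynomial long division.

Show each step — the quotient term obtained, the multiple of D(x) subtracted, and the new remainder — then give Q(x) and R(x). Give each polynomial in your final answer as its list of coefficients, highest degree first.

Q = [4, -3, -6, 5, 7]; R = [-1]

Step 1: lead(−8x⁶ + 18x⁵ − 29x⁴ − 4x³ + 49x² − 19x − 57) ÷ lead(D) = −8x⁶ ÷ −2x² = 4x⁴. Subtract (4x⁴)·D = −8x⁶ + 12x⁵ − 32x⁴. Remainder: 6x⁵ + 3x⁴ − 4x³ + 49x² − 19x − 57.
Step 2: lead(6x⁵ + 3x⁴ − 4x³ + 49x² − 19x − 57) ÷ lead(D) = 6x⁵ ÷ −2x² = −3x³. Subtract (−3x³)·D = 6x⁵ − 9x⁴ + 24x³. Remainder: 12x⁴ − 28x³ + 49x² − 19x − 57.
Step 3: lead(12x⁴ − 28x³ + 49x² − 19x − 57) ÷ lead(D) = 12x⁴ ÷ −2x² = −6x². Subtract (−6x²)·D = 12x⁴ − 18x³ + 48x². Remainder: −10x³ + x² − 19x − 57.
Step 4: lead(−10x³ + x² − 19x − 57) ÷ lead(D) = −10x³ ÷ −2x² = 5x. Subtract (5x)·D = −10x³ + 15x² − 40x. Remainder: −14x² + 21x − 57.
Step 5: lead(−14x² + 21x − 57) ÷ lead(D) = −14x² ÷ −2x² = 7. Subtract (7)·D = −14x² + 21x − 56. Remainder: −1.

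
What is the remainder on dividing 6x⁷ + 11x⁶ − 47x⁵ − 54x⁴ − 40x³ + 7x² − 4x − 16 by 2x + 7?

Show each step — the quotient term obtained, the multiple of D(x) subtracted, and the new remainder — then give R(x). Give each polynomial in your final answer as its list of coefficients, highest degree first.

Step 1: lead(6x⁷ + 11x⁶ − 47x⁵ − 54x⁴ − 40x³ + 7x² − 4x − 16) ÷ lead(D) = 6x⁷ ÷ 2x = 3x⁶. Subtract (3x⁶)·D = 6x⁷ + 21x⁶. Remainder: −10x⁶ − 47x⁵ − 54x⁴ − 40x³ + 7x² − 4x − 16.
Step 2: lead(−10x⁶ − 47x⁵ − 54x⁴ − 40x³ + 7x² − 4x − 16) ÷ lead(D) = −10x⁶ ÷ 2x = −5x⁵. Subtract (−5x⁵)·D = −10x⁶ − 35x⁵. Remainder: −12x⁵ − 54x⁴ − 40x³ + 7x² − 4x − 16.
Step 3: lead(−12x⁵ − 54x⁴ − 40x³ + 7x² − 4x − 16) ÷ lead(D) = −12x⁵ ÷ 2x = −6x⁴. Subtract (−6x⁴)·D = −12x⁵ − 42x⁴. Remainder: −12x⁴ − 40x³ + 7x² − 4x − 16.
Step 4: lead(−12x⁴ − 40x³ + 7x² − 4x − 16) ÷ lead(D) = −12x⁴ ÷ 2x = −6x³. Subtract (−6x³)·D = −12x⁴ − 42x³. Remainder: 2x³ + 7x² − 4x − 16.
Step 5: lead(2x³ + 7x² − 4x − 16) ÷ lead(D) = 2x³ ÷ 2x = x². Subtract (x²)·D = 2x³ + 7x². Remainder: −4x − 16.
Step 6: lead(−4x − 16) ÷ lead(D) = −4x ÷ 2x = −2. Subtract (−2)·D = −4x − 14. Remainder: −2.

R = [-2]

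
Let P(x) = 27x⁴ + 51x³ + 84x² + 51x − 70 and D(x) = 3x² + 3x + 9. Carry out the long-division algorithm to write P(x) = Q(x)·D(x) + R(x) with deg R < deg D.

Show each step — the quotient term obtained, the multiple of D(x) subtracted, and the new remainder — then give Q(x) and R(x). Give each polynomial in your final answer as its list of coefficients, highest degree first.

Step 1: lead(27x⁴ + 51x³ + 84x² + 51x − 70) ÷ lead(D) = 27x⁴ ÷ 3x² = 9x². Subtract (9x²)·D = 27x⁴ + 27x³ + 81x². Remainder: 24x³ + 3x² + 51x − 70.
Step 2: lead(24x³ + 3x² + 51x − 70) ÷ lead(D) = 24x³ ÷ 3x² = 8x. Subtract (8x)·D = 24x³ + 24x² + 72x. Remainder: −21x² − 21x − 70.
Step 3: lead(−21x² − 21x − 70) ÷ lead(D) = −21x² ÷ 3x² = −7. Subtract (−7)·D = −21x² − 21x − 63. Remainder: −7.

Q = [9, 8, -7]; R = [-7]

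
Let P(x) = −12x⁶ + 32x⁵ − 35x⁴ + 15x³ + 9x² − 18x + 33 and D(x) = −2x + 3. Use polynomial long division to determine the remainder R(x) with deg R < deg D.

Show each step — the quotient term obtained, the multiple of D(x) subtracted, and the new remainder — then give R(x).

R(x) = 6

Step 1: lead(−12x⁶ + 32x⁵ − 35x⁴ + 15x³ + 9x² − 18x + 33) ÷ lead(D) = −12x⁶ ÷ −2x = 6x⁵. Subtract (6x⁵)·D = −12x⁶ + 18x⁵. Remainder: 14x⁵ − 35x⁴ + 15x³ + 9x² − 18x + 33.
Step 2: lead(14x⁵ − 35x⁴ + 15x³ + 9x² − 18x + 33) ÷ lead(D) = 14x⁵ ÷ −2x = −7x⁴. Subtract (−7x⁴)·D = 14x⁵ − 21x⁴. Remainder: −14x⁴ + 15x³ + 9x² − 18x + 33.
Step 3: lead(−14x⁴ + 15x³ + 9x² − 18x + 33) ÷ lead(D) = −14x⁴ ÷ −2x = 7x³. Subtract (7x³)·D = −14x⁴ + 21x³. Remainder: −6x³ + 9x² − 18x + 33.
Step 4: lead(−6x³ + 9x² − 18x + 33) ÷ lead(D) = −6x³ ÷ −2x = 3x². Subtract (3x²)·D = −6x³ + 9x². Remainder: −18x + 33.
Step 5: lead(−18x + 33) ÷ lead(D) = −18x ÷ −2x = 9. Subtract (9)·D = −18x + 27. Remainder: 6.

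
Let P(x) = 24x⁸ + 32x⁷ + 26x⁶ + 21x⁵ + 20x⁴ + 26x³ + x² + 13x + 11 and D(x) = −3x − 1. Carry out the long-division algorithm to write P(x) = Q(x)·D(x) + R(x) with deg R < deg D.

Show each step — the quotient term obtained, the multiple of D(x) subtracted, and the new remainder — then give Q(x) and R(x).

Step 1: lead(24x⁸ + 32x⁷ + 26x⁶ + 21x⁵ + 20x⁴ + 26x³ + x² + 13x + 11) ÷ lead(D) = 24x⁸ ÷ −3x = −8x⁷. Subtract (−8x⁷)·D = 24x⁸ + 8x⁷. Remainder: 24x⁷ + 26x⁶ + 21x⁵ + 20x⁴ + 26x³ + x² + 13x + 11.
Step 2: lead(24x⁷ + 26x⁶ + 21x⁵ + 20x⁴ + 26x³ + x² + 13x + 11) ÷ lead(D) = 24x⁷ ÷ −3x = −8x⁶. Subtract (−8x⁶)·D = 24x⁷ + 8x⁶. Remainder: 18x⁶ + 21x⁵ + 20x⁴ + 26x³ + x² + 13x + 11.
Step 3: lead(18x⁶ + 21x⁵ + 20x⁴ + 26x³ + x² + 13x + 11) ÷ lead(D) = 18x⁶ ÷ −3x = −6x⁵. Subtract (−6x⁵)·D = 18x⁶ + 6x⁵. Remainder: 15x⁵ + 20x⁴ + 26x³ + x² + 13x + 11.
Step 4: lead(15x⁵ + 20x⁴ + 26x³ + x² + 13x + 11) ÷ lead(D) = 15x⁵ ÷ −3x = −5x⁴. Subtract (−5x⁴)·D = 15x⁵ + 5x⁴. Remainder: 15x⁴ + 26x³ + x² + 13x + 11.
Step 5: lead(15x⁴ + 26x³ + x² + 13x + 11) ÷ lead(D) = 15x⁴ ÷ −3x = −5x³. Subtract (−5x³)·D = 15x⁴ + 5x³. Remainder: 21x³ + x² + 13x + 11.
Step 6: lead(21x³ + x² + 13x + 11) ÷ lead(D) = 21x³ ÷ −3x = −7x². Subtract (−7x²)·D = 21x³ + 7x². Remainder: −6x² + 13x + 11.
Step 7: lead(−6x² + 13x + 11) ÷ lead(D) = −6x² ÷ −3x = 2x. Subtract (2x)·D = −6x² − 2x. Remainder: 15x + 11.
Step 8: lead(15x + 11) ÷ lead(D) = 15x ÷ −3x = −5. Subtract (−5)·D = 15x + 5. Remainder: 6.

Q(x) = −8x⁷ − 8x⁶ − 6x⁵ − 5x⁴ − 5x³ − 7x² + 2x − 5; R(x) = 6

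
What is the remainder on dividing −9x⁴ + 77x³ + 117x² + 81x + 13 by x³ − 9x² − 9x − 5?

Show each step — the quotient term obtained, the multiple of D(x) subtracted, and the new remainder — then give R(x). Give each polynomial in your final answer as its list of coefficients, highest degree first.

R = [-7]

Step 1: lead(−9x⁴ + 77x³ + 117x² + 81x + 13) ÷ lead(D) = −9x⁴ ÷ x³ = −9x. Subtract (−9x)·D = −9x⁴ + 81x³ + 81x² + 45x. Remainder: −4x³ + 36x² + 36x + 13.
Step 2: lead(−4x³ + 36x² + 36x + 13) ÷ lead(D) = −4x³ ÷ x³ = −4. Subtract (−4)·D = −4x³ + 36x² + 36x + 20. Remainder: −7.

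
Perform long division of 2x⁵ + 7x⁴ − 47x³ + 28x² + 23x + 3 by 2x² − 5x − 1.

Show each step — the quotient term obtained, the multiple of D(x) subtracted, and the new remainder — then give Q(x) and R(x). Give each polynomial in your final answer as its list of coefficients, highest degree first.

Step 1: lead(2x⁵ + 7x⁴ − 47x³ + 28x² + 23x + 3) ÷ lead(D) = 2x⁵ ÷ 2x² = x³. Subtract (x³)·D = 2x⁵ − 5x⁴ − x³. Remainder: 12x⁴ − 46x³ + 28x² + 23x + 3.
Step 2: lead(12x⁴ − 46x³ + 28x² + 23x + 3) ÷ lead(D) = 12x⁴ ÷ 2x² = 6x². Subtract (6x²)·D = 12x⁴ − 30x³ − 6x². Remainder: −16x³ + 34x² + 23x + 3.
Step 3: lead(−16x³ + 34x² + 23x + 3) ÷ lead(D) = −16x³ ÷ 2x² = −8x. Subtract (−8x)·D = −16x³ + 40x² + 8x. Remainder: −6x² + 15x + 3.
Step 4: lead(−6x² + 15x + 3) ÷ lead(D) = −6x² ÷ 2x² = −3. Subtract (−3)·D = −6x² + 15x + 3. Remainder: 0.

Q = [1, 6, -8, -3]; R = [0]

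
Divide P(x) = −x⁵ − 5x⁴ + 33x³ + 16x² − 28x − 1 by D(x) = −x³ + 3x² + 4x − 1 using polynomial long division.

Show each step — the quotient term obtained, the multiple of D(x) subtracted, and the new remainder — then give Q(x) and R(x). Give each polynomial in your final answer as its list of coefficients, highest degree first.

Q = [1, 8, -5]; R = [-6]

Step 1: lead(−x⁵ − 5x⁴ + 33x³ + 16x² − 28x − 1) ÷ lead(D) = −x⁵ ÷ −x³ = x². Subtract (x²)·D = −x⁵ + 3x⁴ + 4x³ − x². Remainder: −8x⁴ + 29x³ + 17x² − 28x − 1.
Step 2: lead(−8x⁴ + 29x³ + 17x² − 28x − 1) ÷ lead(D) = −8x⁴ ÷ −x³ = 8x. Subtract (8x)·D = −8x⁴ + 24x³ + 32x² − 8x. Remainder: 5x³ − 15x² − 20x − 1.
Step 3: lead(5x³ − 15x² − 20x − 1) ÷ lead(D) = 5x³ ÷ −x³ = −5. Subtract (−5)·D = 5x³ − 15x² − 20x + 5. Remainder: −6.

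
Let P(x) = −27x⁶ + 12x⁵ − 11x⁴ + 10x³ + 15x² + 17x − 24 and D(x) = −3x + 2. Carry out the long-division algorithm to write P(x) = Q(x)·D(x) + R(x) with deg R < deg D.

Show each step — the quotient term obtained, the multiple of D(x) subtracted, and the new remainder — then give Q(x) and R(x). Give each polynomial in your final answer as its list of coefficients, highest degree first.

Step 1: lead(−27x⁶ + 12x⁵ − 11x⁴ + 10x³ + 15x² + 17x − 24) ÷ lead(D) = −27x⁶ ÷ −3x = 9x⁵. Subtract (9x⁵)·D = −27x⁶ + 18x⁵. Remainder: −6x⁵ − 11x⁴ + 10x³ + 15x² + 17x − 24.
Step 2: lead(−6x⁵ − 11x⁴ + 10x³ + 15x² + 17x − 24) ÷ lead(D) = −6x⁵ ÷ −3x = 2x⁴. Subtract (2x⁴)·D = −6x⁵ + 4x⁴. Remainder: −15x⁴ + 10x³ + 15x² + 17x − 24.
Step 3: lead(−15x⁴ + 10x³ + 15x² + 17x − 24) ÷ lead(D) = −15x⁴ ÷ −3x = 5x³. Subtract (5x³)·D = −15x⁴ + 10x³. Remainder: 15x² + 17x − 24.
Step 4: lead(15x² + 17x − 24) ÷ lead(D) = 15x² ÷ −3x = −5x. Subtract (−5x)·D = 15x² − 10x. Remainder: 27x − 24.
Step 5: lead(27x − 24) ÷ lead(D) = 27x ÷ −3x = −9. Subtract (−9)·D = 27x − 18. Remainder: −6.

Q = [9, 2, 5, 0, -5, -9]; R = [-6]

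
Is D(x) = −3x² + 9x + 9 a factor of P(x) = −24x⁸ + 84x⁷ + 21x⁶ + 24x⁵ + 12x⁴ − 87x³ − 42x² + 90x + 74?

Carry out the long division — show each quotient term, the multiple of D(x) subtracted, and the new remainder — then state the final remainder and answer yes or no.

R(x) = 2, so D(x) is not a factor of P(x). no

Step 1: lead(−24x⁸ + 84x⁷ + 21x⁶ + 24x⁵ + 12x⁴ − 87x³ − 42x² + 90x + 74) ÷ lead(D) = −24x⁸ ÷ −3x² = 8x⁶. Subtract (8x⁶)·D = −24x⁸ + 72x⁷ + 72x⁶. Remainder: 12x⁷ − 51x⁶ + 24x⁵ + 12x⁴ − 87x³ − 42x² + 90x + 74.
Step 2: lead(12x⁷ − 51x⁶ + 24x⁵ + 12x⁴ − 87x³ − 42x² + 90x + 74) ÷ lead(D) = 12x⁷ ÷ −3x² = −4x⁵. Subtract (−4x⁵)·D = 12x⁷ − 36x⁶ − 36x⁵. Remainder: −15x⁶ + 60x⁵ + 12x⁴ − 87x³ − 42x² + 90x + 74.
Step 3: lead(−15x⁶ + 60x⁵ + 12x⁴ − 87x³ − 42x² + 90x + 74) ÷ lead(D) = −15x⁶ ÷ −3x² = 5x⁴. Subtract (5x⁴)·D = −15x⁶ + 45x⁵ + 45x⁴. Remainder: 15x⁵ − 33x⁴ − 87x³ − 42x² + 90x + 74.
Step 4: lead(15x⁵ − 33x⁴ − 87x³ − 42x² + 90x + 74) ÷ lead(D) = 15x⁵ ÷ −3x² = −5x³. Subtract (−5x³)·D = 15x⁵ − 45x⁴ − 45x³. Remainder: 12x⁴ − 42x³ − 42x² + 90x + 74.
Step 5: lead(12x⁴ − 42x³ − 42x² + 90x + 74) ÷ lead(D) = 12x⁴ ÷ −3x² = −4x². Subtract (−4x²)·D = 12x⁴ − 36x³ − 36x². Remainder: −6x³ − 6x² + 90x + 74.
Step 6: lead(−6x³ − 6x² + 90x + 74) ÷ lead(D) = −6x³ ÷ −3x² = 2x. Subtract (2x)·D = −6x³ + 18x² + 18x. Remainder: −24x² + 72x + 74.
Step 7: lead(−24x² + 72x + 74) ÷ lead(D) = −24x² ÷ −3x² = 8. Subtract (8)·D = −24x² + 72x + 72. Remainder: 2.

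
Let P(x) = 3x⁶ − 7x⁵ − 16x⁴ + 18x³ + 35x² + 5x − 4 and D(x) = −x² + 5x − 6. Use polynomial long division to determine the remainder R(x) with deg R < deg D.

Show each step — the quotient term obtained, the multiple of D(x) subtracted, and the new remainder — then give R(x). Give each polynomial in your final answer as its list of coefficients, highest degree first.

R = [2]

Step 1: lead(3x⁶ − 7x⁵ − 16x⁴ + 18x³ + 35x² + 5x − 4) ÷ lead(D) = 3x⁶ ÷ −x² = −3x⁴. Subtract (−3x⁴)·D = 3x⁶ − 15x⁵ + 18x⁴. Remainder: 8x⁵ − 34x⁴ + 18x³ + 35x² + 5x − 4.
Step 2: lead(8x⁵ − 34x⁴ + 18x³ + 35x² + 5x − 4) ÷ lead(D) = 8x⁵ ÷ −x² = −8x³. Subtract (−8x³)·D = 8x⁵ − 40x⁴ + 48x³. Remainder: 6x⁴ − 30x³ + 35x² + 5x − 4.
Step 3: lead(6x⁴ − 30x³ + 35x² + 5x − 4) ÷ lead(D) = 6x⁴ ÷ −x² = −6x². Subtract (−6x²)·D = 6x⁴ − 30x³ + 36x². Remainder: −x² + 5x − 4.
Step 4: lead(−x² + 5x − 4) ÷ lead(D) = −x² ÷ −x² = 1. Subtract (1)·D = −x² + 5x − 6. Remainder: 2.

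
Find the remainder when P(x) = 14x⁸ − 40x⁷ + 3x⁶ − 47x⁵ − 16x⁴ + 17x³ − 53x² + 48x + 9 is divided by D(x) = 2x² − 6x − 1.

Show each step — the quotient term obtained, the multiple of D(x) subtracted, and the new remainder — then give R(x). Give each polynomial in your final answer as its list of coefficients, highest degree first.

Step 1: lead(14x⁸ − 40x⁷ + 3x⁶ − 47x⁵ − 16x⁴ + 17x³ − 53x² + 48x + 9) ÷ lead(D) = 14x⁸ ÷ 2x² = 7x⁶. Subtract (7x⁶)·D = 14x⁸ − 42x⁷ − 7x⁶. Remainder: 2x⁷ + 10x⁶ − 47x⁵ − 16x⁴ + 17x³ − 53x² + 48x + 9.
Step 2: lead(2x⁷ + 10x⁶ − 47x⁵ − 16x⁴ + 17x³ − 53x² + 48x + 9) ÷ lead(D) = 2x⁷ ÷ 2x² = x⁵. Subtract (x⁵)·D = 2x⁷ − 6x⁶ − x⁵. Remainder: 16x⁶ − 46x⁵ − 16x⁴ + 17x³ − 53x² + 48x + 9.
Step 3: lead(16x⁶ − 46x⁵ − 16x⁴ + 17x³ − 53x² + 48x + 9) ÷ lead(D) = 16x⁶ ÷ 2x² = 8x⁴. Subtract (8x⁴)·D = 16x⁶ − 48x⁵ − 8x⁴. Remainder: 2x⁵ − 8x⁴ + 17x³ − 53x² + 48x + 9.
Step 4: lead(2x⁵ − 8x⁴ + 17x³ − 53x² + 48x + 9) ÷ lead(D) = 2x⁵ ÷ 2x² = x³. Subtract (x³)·D = 2x⁵ − 6x⁴ − x³. Remainder: −2x⁴ + 18x³ − 53x² + 48x + 9.
Step 5: lead(−2x⁴ + 18x³ − 53x² + 48x + 9) ÷ lead(D) = −2x⁴ ÷ 2x² = −x². Subtract (−x²)·D = −2x⁴ + 6x³ + x². Remainder: 12x³ − 54x² + 48x + 9.
Step 6: lead(12x³ − 54x² + 48x + 9) ÷ lead(D) = 12x³ ÷ 2x² = 6x. Subtract (6x)·D = 12x³ − 36x² − 6x. Remainder: −18x² + 54x + 9.
Step 7: lead(−18x² + 54x + 9) ÷ lead(D) = −18x² ÷ 2x² = −9. Subtract (−9)·D = −18x² + 54x + 9. Remainder: 0.

R = [0]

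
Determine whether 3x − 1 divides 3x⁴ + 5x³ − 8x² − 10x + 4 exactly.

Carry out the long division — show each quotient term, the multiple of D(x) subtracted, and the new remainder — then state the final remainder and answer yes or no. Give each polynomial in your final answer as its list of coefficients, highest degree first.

Step 1: lead(3x⁴ + 5x³ − 8x² − 10x + 4) ÷ lead(D) = 3x⁴ ÷ 3x = x³. Subtract (x³)·D = 3x⁴ − x³. Remainder: 6x³ − 8x² − 10x + 4.
Step 2: lead(6x³ − 8x² − 10x + 4) ÷ lead(D) = 6x³ ÷ 3x = 2x². Subtract (2x²)·D = 6x³ − 2x². Remainder: −6x² − 10x + 4.
Step 3: lead(−6x² − 10x + 4) ÷ lead(D) = −6x² ÷ 3x = −2x. Subtract (−2x)·D = −6x² + 2x. Remainder: −12x + 4.
Step 4: lead(−12x + 4) ÷ lead(D) = −12x ÷ 3x = −4. Subtract (−4)·D = −12x + 4. Remainder: 0.

R = [0], so D(x) is a factor of P(x). yes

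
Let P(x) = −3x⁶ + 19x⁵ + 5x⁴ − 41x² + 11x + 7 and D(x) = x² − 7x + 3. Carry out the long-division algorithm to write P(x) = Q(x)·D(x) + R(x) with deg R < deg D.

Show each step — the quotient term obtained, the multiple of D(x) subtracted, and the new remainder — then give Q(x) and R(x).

Q(x) = −3x⁴ − 2x³ + 6x + 1; R(x) = 4

Step 1: lead(−3x⁶ + 19x⁵ + 5x⁴ − 41x² + 11x + 7) ÷ lead(D) = −3x⁶ ÷ x² = −3x⁴. Subtract (−3x⁴)·D = −3x⁶ + 21x⁵ − 9x⁴. Remainder: −2x⁵ + 14x⁴ − 41x² + 11x + 7.
Step 2: lead(−2x⁵ + 14x⁴ − 41x² + 11x + 7) ÷ lead(D) = −2x⁵ ÷ x² = −2x³. Subtract (−2x³)·D = −2x⁵ + 14x⁴ − 6x³. Remainder: 6x³ − 41x² + 11x + 7.
Step 3: lead(6x³ − 41x² + 11x + 7) ÷ lead(D) = 6x³ ÷ x² = 6x. Subtract (6x)·D = 6x³ − 42x² + 18x. Remainder: x² − 7x + 7.
Step 4: lead(x² − 7x + 7) ÷ lead(D) = x² ÷ x² = 1. Subtract (1)·D = x² − 7x + 3. Remainder: 4.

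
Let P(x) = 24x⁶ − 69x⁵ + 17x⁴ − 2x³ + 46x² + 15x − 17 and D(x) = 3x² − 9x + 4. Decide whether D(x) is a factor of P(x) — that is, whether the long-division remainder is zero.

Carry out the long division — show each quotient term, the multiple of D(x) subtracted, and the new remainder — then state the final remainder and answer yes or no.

R(x) = −7x + 7, so D(x) is not a factor of P(x). no

Step 1: lead(24x⁶ − 69x⁵ + 17x⁴ − 2x³ + 46x² + 15x − 17) ÷ lead(D) = 24x⁶ ÷ 3x² = 8x⁴. Subtract (8x⁴)·D = 24x⁶ − 72x⁵ + 32x⁴. Remainder: 3x⁵ − 15x⁴ − 2x³ + 46x² + 15x − 17.
Step 2: lead(3x⁵ − 15x⁴ − 2x³ + 46x² + 15x − 17) ÷ lead(D) = 3x⁵ ÷ 3x² = x³. Subtract (x³)·D = 3x⁵ − 9x⁴ + 4x³. Remainder: −6x⁴ − 6x³ + 46x² + 15x − 17.
Step 3: lead(−6x⁴ − 6x³ + 46x² + 15x − 17) ÷ lead(D) = −6x⁴ ÷ 3x² = −2x². Subtract (−2x²)·D = −6x⁴ + 18x³ − 8x². Remainder: −24x³ + 54x² + 15x − 17.
Step 4: lead(−24x³ + 54x² + 15x − 17) ÷ lead(D) = −24x³ ÷ 3x² = −8x. Subtract (−8x)·D = −24x³ + 72x² − 32x. Remainder: −18x² + 47x − 17.
Step 5: lead(−18x² + 47x − 17) ÷ lead(D) = −18x² ÷ 3x² = −6. Subtract (−6)·D = −18x² + 54x − 24. Remainder: −7x + 7.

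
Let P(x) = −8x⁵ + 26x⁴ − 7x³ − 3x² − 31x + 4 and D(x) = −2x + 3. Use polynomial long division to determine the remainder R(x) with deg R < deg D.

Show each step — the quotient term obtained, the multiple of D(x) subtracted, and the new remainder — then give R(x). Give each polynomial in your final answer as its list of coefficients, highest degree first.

R = [-2]

Step 1: lead(−8x⁵ + 26x⁴ − 7x³ − 3x² − 31x + 4) ÷ lead(D) = −8x⁵ ÷ −2x = 4x⁴. Subtract (4x⁴)·D = −8x⁵ + 12x⁴. Remainder: 14x⁴ − 7x³ − 3x² − 31x + 4.
Step 2: lead(14x⁴ − 7x³ − 3x² − 31x + 4) ÷ lead(D) = 14x⁴ ÷ −2x = −7x³. Subtract (−7x³)·D = 14x⁴ − 21x³. Remainder: 14x³ − 3x² − 31x + 4.
Step 3: lead(14x³ − 3x² − 31x + 4) ÷ lead(D) = 14x³ ÷ −2x = −7x². Subtract (−7x²)·D = 14x³ − 21x². Remainder: 18x² − 31x + 4.
Step 4: lead(18x² − 31x + 4) ÷ lead(D) = 18x² ÷ −2x = −9x. Subtract (−9x)·D = 18x² − 27x. Remainder: −4x + 4.
Step 5: lead(−4x + 4) ÷ lead(D) = −4x ÷ −2x = 2. Subtract (2)·D = −4x + 6. Remainder: −2.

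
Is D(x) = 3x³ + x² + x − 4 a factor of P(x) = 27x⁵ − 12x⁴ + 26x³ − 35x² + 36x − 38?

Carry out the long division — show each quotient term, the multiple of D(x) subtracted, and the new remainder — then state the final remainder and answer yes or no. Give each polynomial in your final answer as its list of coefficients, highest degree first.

Step 1: lead(27x⁵ − 12x⁴ + 26x³ − 35x² + 36x − 38) ÷ lead(D) = 27x⁵ ÷ 3x³ = 9x². Subtract (9x²)·D = 27x⁵ + 9x⁴ + 9x³ − 36x². Remainder: −21x⁴ + 17x³ + x² + 36x − 38.
Step 2: lead(−21x⁴ + 17x³ + x² + 36x − 38) ÷ lead(D) = −21x⁴ ÷ 3x³ = −7x. Subtract (−7x)·D = −21x⁴ − 7x³ − 7x² + 28x. Remainder: 24x³ + 8x² + 8x − 38.
Step 3: lead(24x³ + 8x² + 8x − 38) ÷ lead(D) = 24x³ ÷ 3x³ = 8. Subtract (8)·D = 24x³ + 8x² + 8x − 32. Remainder: −6.

R = [-6], so D(x) is not a factor of P(x). no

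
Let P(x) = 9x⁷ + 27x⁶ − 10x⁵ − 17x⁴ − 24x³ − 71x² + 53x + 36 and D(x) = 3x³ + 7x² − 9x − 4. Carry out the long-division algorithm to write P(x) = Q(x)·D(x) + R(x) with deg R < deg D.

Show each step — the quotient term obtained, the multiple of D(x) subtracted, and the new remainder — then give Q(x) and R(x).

Q(x) = 3x⁴ + 2x³ + x² + 2x − 7; R(x) = −2x + 8

Step 1: lead(9x⁷ + 27x⁶ − 10x⁵ − 17x⁴ − 24x³ − 71x² + 53x + 36) ÷ lead(D) = 9x⁷ ÷ 3x³ = 3x⁴. Subtract (3x⁴)·D = 9x⁷ + 21x⁶ − 27x⁵ − 12x⁴. Remainder: 6x⁶ + 17x⁵ − 5x⁴ − 24x³ − 71x² + 53x + 36.
Step 2: lead(6x⁶ + 17x⁵ − 5x⁴ − 24x³ − 71x² + 53x + 36) ÷ lead(D) = 6x⁶ ÷ 3x³ = 2x³. Subtract (2x³)·D = 6x⁶ + 14x⁵ − 18x⁴ − 8x³. Remainder: 3x⁵ + 13x⁴ − 16x³ − 71x² + 53x + 36.
Step 3: lead(3x⁵ + 13x⁴ − 16x³ − 71x² + 53x + 36) ÷ lead(D) = 3x⁵ ÷ 3x³ = x². Subtract (x²)·D = 3x⁵ + 7x⁴ − 9x³ − 4x². Remainder: 6x⁴ − 7x³ − 67x² + 53x + 36.
Step 4: lead(6x⁴ − 7x³ − 67x² + 53x + 36) ÷ lead(D) = 6x⁴ ÷ 3x³ = 2x. Subtract (2x)·D = 6x⁴ + 14x³ − 18x² − 8x. Remainder: −21x³ − 49x² + 61x + 36.
Step 5: lead(−21x³ − 49x² + 61x + 36) ÷ lead(D) = −21x³ ÷ 3x³ = −7. Subtract (−7)·D = −21x³ − 49x² + 63x + 28. Remainder: −2x + 8.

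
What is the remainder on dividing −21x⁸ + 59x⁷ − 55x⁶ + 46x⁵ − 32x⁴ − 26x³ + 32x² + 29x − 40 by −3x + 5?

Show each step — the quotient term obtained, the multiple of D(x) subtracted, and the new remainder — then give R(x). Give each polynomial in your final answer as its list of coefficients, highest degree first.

R = [0]

Step 1: lead(−21x⁸ + 59x⁷ − 55x⁶ + 46x⁵ − 32x⁴ − 26x³ + 32x² + 29x − 40) ÷ lead(D) = −21x⁸ ÷ −3x = 7x⁷. Subtract (7x⁷)·D = −21x⁸ + 35x⁷. Remainder: 24x⁷ − 55x⁶ + 46x⁵ − 32x⁴ − 26x³ + 32x² + 29x − 40.
Step 2: lead(24x⁷ − 55x⁶ + 46x⁵ − 32x⁴ − 26x³ + 32x² + 29x − 40) ÷ lead(D) = 24x⁷ ÷ −3x = −8x⁶. Subtract (−8x⁶)·D = 24x⁷ − 40x⁶. Remainder: −15x⁶ + 46x⁵ − 32x⁴ − 26x³ + 32x² + 29x − 40.
Step 3: lead(−15x⁶ + 46x⁵ − 32x⁴ − 26x³ + 32x² + 29x − 40) ÷ lead(D) = −15x⁶ ÷ −3x = 5x⁵. Subtract (5x⁵)·D = −15x⁶ + 25x⁵. Remainder: 21x⁵ − 32x⁴ − 26x³ + 32x² + 29x − 40.
Step 4: lead(21x⁵ − 32x⁴ − 26x³ + 32x² + 29x − 40) ÷ lead(D) = 21x⁵ ÷ −3x = −7x⁴. Subtract (−7x⁴)·D = 21x⁵ − 35x⁴. Remainder: 3x⁴ − 26x³ + 32x² + 29x − 40.
Step 5: lead(3x⁴ − 26x³ + 32x² + 29x − 40) ÷ lead(D) = 3x⁴ ÷ −3x = −x³. Subtract (−x³)·D = 3x⁴ − 5x³. Remainder: −21x³ + 32x² + 29x − 40.
Step 6: lead(−21x³ + 32x² + 29x − 40) ÷ lead(D) = −21x³ ÷ −3x = 7x². Subtract (7x²)·D = −21x³ + 35x². Remainder: −3x² + 29x − 40.
Step 7: lead(−3x² + 29x − 40) ÷ lead(D) = −3x² ÷ −3x = x. Subtract (x)·D = −3x² + 5x. Remainder: 24x − 40.
Step 8: lead(24x − 40) ÷ lead(D) = 24x ÷ −3x = −8. Subtract (−8)·D = 24x − 40. Remainder: 0.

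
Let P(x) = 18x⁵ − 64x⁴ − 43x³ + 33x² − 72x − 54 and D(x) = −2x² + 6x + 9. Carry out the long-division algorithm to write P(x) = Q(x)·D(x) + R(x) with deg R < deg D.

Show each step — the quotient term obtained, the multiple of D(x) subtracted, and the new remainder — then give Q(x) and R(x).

Q(x) = −9x³ + 5x² − 4x − 6; R(x) = 0

Step 1: lead(18x⁵ − 64x⁴ − 43x³ + 33x² − 72x − 54) ÷ lead(D) = 18x⁵ ÷ −2x² = −9x³. Subtract (−9x³)·D = 18x⁵ − 54x⁴ − 81x³. Remainder: −10x⁴ + 38x³ + 33x² − 72x − 54.
Step 2: lead(−10x⁴ + 38x³ + 33x² − 72x − 54) ÷ lead(D) = −10x⁴ ÷ −2x² = 5x². Subtract (5x²)·D = −10x⁴ + 30x³ + 45x². Remainder: 8x³ − 12x² − 72x − 54.
Step 3: lead(8x³ − 12x² − 72x − 54) ÷ lead(D) = 8x³ ÷ −2x² = −4x. Subtract (−4x)·D = 8x³ − 24x² − 36x. Remainder: 12x² − 36x − 54.
Step 4: lead(12x² − 36x − 54) ÷ lead(D) = 12x² ÷ −2x² = −6. Subtract (−6)·D = 12x² − 36x − 54. Remainder: 0.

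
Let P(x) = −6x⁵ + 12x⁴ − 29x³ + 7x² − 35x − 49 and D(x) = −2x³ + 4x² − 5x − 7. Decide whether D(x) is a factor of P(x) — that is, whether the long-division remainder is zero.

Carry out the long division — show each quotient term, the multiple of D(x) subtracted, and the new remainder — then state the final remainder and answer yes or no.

R(x) = 0, so D(x) is a factor of P(x). yes

Step 1: lead(−6x⁵ + 12x⁴ − 29x³ + 7x² − 35x − 49) ÷ lead(D) = −6x⁵ ÷ −2x³ = 3x². Subtract (3x²)·D = −6x⁵ + 12x⁴ − 15x³ − 21x². Remainder: −14x³ + 28x² − 35x − 49.
Step 2: lead(−14x³ + 28x² − 35x − 49) ÷ lead(D) = −14x³ ÷ −2x³ = 7. Subtract (7)·D = −14x³ + 28x² − 35x − 49. Remainder: 0.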